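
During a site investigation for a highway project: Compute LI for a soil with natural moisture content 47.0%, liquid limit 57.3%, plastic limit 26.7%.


First compute the plasticity index:
PI = LL - PL = 57.3 - 26.7 = 30.6
Then compute the liquidity index:
LI = (w - PL) / PI
LI = (47.0 - 26.7) / 30.6
LI = 0.663


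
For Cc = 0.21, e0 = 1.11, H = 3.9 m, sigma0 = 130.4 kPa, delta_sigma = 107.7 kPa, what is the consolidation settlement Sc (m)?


Result: 0.1015 m

Derivation:
Using Sc = Cc * H / (1 + e0) * log10((sigma0 + delta_sigma) / sigma0)
Stress ratio = (130.4 + 107.7) / 130.4 = 1.82592
log10(1.82592) = 0.261482
Cc * H / (1 + e0) = 0.21 * 3.9 / (1 + 1.11) = 0.388152
Sc = 0.388152 * 0.261482
Sc = 0.1015 m


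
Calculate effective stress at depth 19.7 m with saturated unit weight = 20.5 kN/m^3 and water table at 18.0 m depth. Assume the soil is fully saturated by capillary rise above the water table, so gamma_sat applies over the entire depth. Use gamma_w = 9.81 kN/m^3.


Total stress = gamma_sat * depth
sigma = 20.5 * 19.7 = 403.85 kPa
Pore water pressure u = gamma_w * (depth - d_wt)
u = 9.81 * (19.7 - 18.0) = 16.677 kPa
Effective stress = sigma - u
sigma' = 403.85 - 16.677 = 387.17 kPa


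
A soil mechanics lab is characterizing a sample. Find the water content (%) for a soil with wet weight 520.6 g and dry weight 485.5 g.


Using w = (m_wet - m_dry) / m_dry * 100
m_wet - m_dry = 520.6 - 485.5 = 35.1 g
w = 35.1 / 485.5 * 100
w = 7.23 %


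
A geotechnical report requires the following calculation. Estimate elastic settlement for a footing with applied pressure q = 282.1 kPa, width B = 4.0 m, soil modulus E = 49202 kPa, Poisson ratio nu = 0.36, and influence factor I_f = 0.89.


Using Se = q * B * (1 - nu^2) * I_f / E
1 - nu^2 = 1 - 0.36^2 = 0.8704
Se = 282.1 * 4.0 * 0.8704 * 0.89 / 49202
Se = 0.017766 m
Convert to mm: Se = 0.017766 * 1000 = 17.766 mm


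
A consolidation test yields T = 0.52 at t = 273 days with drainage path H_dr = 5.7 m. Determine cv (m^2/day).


Using cv = T * H_dr^2 / t
H_dr^2 = 5.7^2 = 32.49
cv = 0.52 * 32.49 / 273
cv = 0.06189 m^2/day


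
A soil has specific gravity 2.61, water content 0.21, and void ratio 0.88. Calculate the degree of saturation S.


Using S = Gs * w / e
S = 2.61 * 0.21 / 0.88
S = 0.6228


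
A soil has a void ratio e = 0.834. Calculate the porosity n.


Result: 0.4547

Derivation:
Using the relation n = e / (1 + e)
n = 0.834 / (1 + 0.834)
n = 0.834 / 1.834
n = 0.4547


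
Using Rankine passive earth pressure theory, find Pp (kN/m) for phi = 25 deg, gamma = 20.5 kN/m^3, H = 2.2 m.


Result: 122.23 kN/m

Derivation:
Compute passive earth pressure coefficient:
Kp = tan^2(45 + phi/2) = tan^2(57.5) = 2.463913
Compute passive force:
Pp = 0.5 * Kp * gamma * H^2
Pp = 0.5 * 2.463913 * 20.5 * 2.2^2
Pp = 122.23 kN/m


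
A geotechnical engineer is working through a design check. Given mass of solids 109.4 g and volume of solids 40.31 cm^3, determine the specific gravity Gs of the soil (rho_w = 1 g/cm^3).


Result: 2.714

Derivation:
Using Gs = m_s / (V_s * rho_w)
Since rho_w = 1 g/cm^3:
Gs = 109.4 / 40.31
Gs = 2.714


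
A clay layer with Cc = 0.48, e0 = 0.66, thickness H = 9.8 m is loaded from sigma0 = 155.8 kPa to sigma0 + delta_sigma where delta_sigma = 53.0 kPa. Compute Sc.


Result: 0.3603 m

Derivation:
Using Sc = Cc * H / (1 + e0) * log10((sigma0 + delta_sigma) / sigma0)
Stress ratio = (155.8 + 53.0) / 155.8 = 1.34018
log10(1.34018) = 0.127163
Cc * H / (1 + e0) = 0.48 * 9.8 / (1 + 0.66) = 2.83373
Sc = 2.83373 * 0.127163
Sc = 0.3603 m


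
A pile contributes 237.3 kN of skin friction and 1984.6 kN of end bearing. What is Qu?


Using Qu = Qf + Qb
Qu = 237.3 + 1984.6
Qu = 2221.9 kN


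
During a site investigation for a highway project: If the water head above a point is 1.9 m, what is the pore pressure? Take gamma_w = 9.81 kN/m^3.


Using u = gamma_w * h_w
u = 9.81 * 1.9
u = 18.64 kPa


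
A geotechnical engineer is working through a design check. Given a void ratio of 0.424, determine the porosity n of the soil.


Using the relation n = e / (1 + e)
n = 0.424 / (1 + 0.424)
n = 0.424 / 1.424
n = 0.2978


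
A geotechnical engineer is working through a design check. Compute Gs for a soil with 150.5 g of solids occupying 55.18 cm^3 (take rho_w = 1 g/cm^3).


Using Gs = m_s / (V_s * rho_w)
Since rho_w = 1 g/cm^3:
Gs = 150.5 / 55.18
Gs = 2.727


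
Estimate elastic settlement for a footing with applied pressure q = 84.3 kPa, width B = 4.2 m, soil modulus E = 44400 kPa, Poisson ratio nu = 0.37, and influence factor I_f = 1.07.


Using Se = q * B * (1 - nu^2) * I_f / E
1 - nu^2 = 1 - 0.37^2 = 0.8631
Se = 84.3 * 4.2 * 0.8631 * 1.07 / 44400
Se = 0.007364 m
Convert to mm: Se = 0.007364 * 1000 = 7.364 mm


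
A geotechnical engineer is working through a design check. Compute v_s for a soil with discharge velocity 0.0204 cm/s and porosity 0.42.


Using v_s = v_d / n
v_s = 0.0204 / 0.42
v_s = 0.04857 cm/s


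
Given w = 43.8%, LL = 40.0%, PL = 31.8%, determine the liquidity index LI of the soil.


Result: 1.463

Derivation:
First compute the plasticity index:
PI = LL - PL = 40.0 - 31.8 = 8.2
Then compute the liquidity index:
LI = (w - PL) / PI
LI = (43.8 - 31.8) / 8.2
LI = 1.463


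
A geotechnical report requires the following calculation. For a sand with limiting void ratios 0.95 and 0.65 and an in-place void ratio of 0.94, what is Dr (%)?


Using Dr = (e_max - e) / (e_max - e_min) * 100
e_max - e = 0.95 - 0.94 = 0.01
e_max - e_min = 0.95 - 0.65 = 0.3
Dr = 0.01 / 0.3 * 100
Dr = 3.33 %


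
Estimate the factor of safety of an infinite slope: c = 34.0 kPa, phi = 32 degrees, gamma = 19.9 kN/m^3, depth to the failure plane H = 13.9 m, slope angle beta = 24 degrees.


Using Fs = c / (gamma*H*sin(beta)*cos(beta)) + tan(phi)/tan(beta)
Cohesion contribution = 34.0 / (19.9*13.9*sin(24)*cos(24))
Cohesion contribution = 0.330802
Friction contribution = tan(32)/tan(24) = 1.40348
Fs = 0.330802 + 1.40348
Fs = 1.734


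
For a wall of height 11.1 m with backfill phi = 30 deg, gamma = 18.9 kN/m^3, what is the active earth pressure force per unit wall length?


Compute active earth pressure coefficient:
Ka = tan^2(45 - phi/2) = tan^2(30.0) = 0.333333
Compute active force:
Pa = 0.5 * Ka * gamma * H^2
Pa = 0.5 * 0.333333 * 18.9 * 11.1^2
Pa = 388.11 kN/m


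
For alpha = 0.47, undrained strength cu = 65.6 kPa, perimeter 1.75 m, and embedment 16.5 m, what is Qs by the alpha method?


Using Qs = alpha * cu * perimeter * L
Qs = 0.47 * 65.6 * 1.75 * 16.5
Qs = 890.27 kN


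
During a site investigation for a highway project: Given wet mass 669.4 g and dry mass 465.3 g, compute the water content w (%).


Result: 43.86 %

Derivation:
Using w = (m_wet - m_dry) / m_dry * 100
m_wet - m_dry = 669.4 - 465.3 = 204.1 g
w = 204.1 / 465.3 * 100
w = 43.86 %


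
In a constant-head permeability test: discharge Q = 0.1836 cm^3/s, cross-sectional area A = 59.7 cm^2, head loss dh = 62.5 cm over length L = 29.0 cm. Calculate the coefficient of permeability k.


Compute hydraulic gradient:
i = dh / L = 62.5 / 29.0 = 2.15517
Then apply Darcy's law:
k = Q / (A * i)
k = 0.1836 / (59.7 * 2.15517)
k = 0.1836 / 128.664
k = 0.001427 cm/s


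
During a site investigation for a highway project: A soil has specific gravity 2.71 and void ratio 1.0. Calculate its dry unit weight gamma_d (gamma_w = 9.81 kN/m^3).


Using gamma_d = Gs * gamma_w / (1 + e)
gamma_d = 2.71 * 9.81 / (1 + 1.0)
gamma_d = 2.71 * 9.81 / 2.0
gamma_d = 13.293 kN/m^3


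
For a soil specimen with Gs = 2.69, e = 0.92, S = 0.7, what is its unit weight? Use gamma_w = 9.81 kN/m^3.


Result: 17.035 kN/m^3

Derivation:
Using gamma = gamma_w * (Gs + S*e) / (1 + e)
Numerator: Gs + S*e = 2.69 + 0.7*0.92 = 3.334
Denominator: 1 + e = 1 + 0.92 = 1.92
gamma = 9.81 * 3.334 / 1.92
gamma = 17.035 kN/m^3


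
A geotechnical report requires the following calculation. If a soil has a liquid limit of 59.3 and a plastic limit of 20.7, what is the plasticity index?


Result: 38.6

Derivation:
Using PI = LL - PL
PI = 59.3 - 20.7
PI = 38.6


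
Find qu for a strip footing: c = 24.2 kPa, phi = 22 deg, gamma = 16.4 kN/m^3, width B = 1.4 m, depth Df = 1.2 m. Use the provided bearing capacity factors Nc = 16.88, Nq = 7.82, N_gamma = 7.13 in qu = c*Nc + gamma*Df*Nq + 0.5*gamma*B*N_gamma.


Result: 644.25 kPa

Derivation:
Compute qu = c*Nc + gamma*Df*Nq + 0.5*gamma*B*N_gamma
Term 1: 24.2 * 16.88 = 408.496
Term 2: 16.4 * 1.2 * 7.82 = 153.8976
Term 3: 0.5 * 16.4 * 1.4 * 7.13 = 81.8524
qu = 408.496 + 153.8976 + 81.8524
qu = 644.25 kPa


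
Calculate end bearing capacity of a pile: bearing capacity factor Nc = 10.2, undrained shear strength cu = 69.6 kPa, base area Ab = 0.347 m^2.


Using Qb = Nc * cu * Ab
Qb = 10.2 * 69.6 * 0.347
Qb = 246.34 kN


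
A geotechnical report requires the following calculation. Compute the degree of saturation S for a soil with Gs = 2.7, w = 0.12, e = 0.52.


Result: 0.6231

Derivation:
Using S = Gs * w / e
S = 2.7 * 0.12 / 0.52
S = 0.6231


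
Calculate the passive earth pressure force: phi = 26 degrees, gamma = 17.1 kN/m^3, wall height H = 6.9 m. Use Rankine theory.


Compute passive earth pressure coefficient:
Kp = tan^2(45 + phi/2) = tan^2(58.0) = 2.561071
Compute passive force:
Pp = 0.5 * Kp * gamma * H^2
Pp = 0.5 * 2.561071 * 17.1 * 6.9^2
Pp = 1042.52 kN/m


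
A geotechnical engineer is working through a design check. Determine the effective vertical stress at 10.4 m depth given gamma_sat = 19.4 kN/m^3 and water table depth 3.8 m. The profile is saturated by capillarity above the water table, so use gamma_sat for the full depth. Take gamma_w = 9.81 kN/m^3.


Result: 137.01 kPa

Derivation:
Total stress = gamma_sat * depth
sigma = 19.4 * 10.4 = 201.76 kPa
Pore water pressure u = gamma_w * (depth - d_wt)
u = 9.81 * (10.4 - 3.8) = 64.746 kPa
Effective stress = sigma - u
sigma' = 201.76 - 64.746 = 137.01 kPa


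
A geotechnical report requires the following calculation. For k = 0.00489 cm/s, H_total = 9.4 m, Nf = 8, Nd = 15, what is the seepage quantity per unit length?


Result: 0.0002452 m^3/s per m

Derivation:
Convert k to m/s for unit consistency with H:
k = 0.00489 cm/s = 0.00489 / 100 m/s = 4.89e-05 m/s
Using q = k * H * Nf / Nd
Nf / Nd = 8 / 15 = 0.5333
q = 4.89e-05 * 9.4 * 0.5333
q = 0.0002452 m^3/s per m


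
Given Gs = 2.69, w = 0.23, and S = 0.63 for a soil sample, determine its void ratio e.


Result: 0.9821

Derivation:
Using the relation e = Gs * w / S
e = 2.69 * 0.23 / 0.63
e = 0.9821


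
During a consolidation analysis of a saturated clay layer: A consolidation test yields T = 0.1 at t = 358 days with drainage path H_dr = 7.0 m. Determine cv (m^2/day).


Using cv = T * H_dr^2 / t
H_dr^2 = 7.0^2 = 49.0
cv = 0.1 * 49.0 / 358
cv = 0.01369 m^2/day


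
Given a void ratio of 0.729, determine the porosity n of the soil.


Result: 0.4216

Derivation:
Using the relation n = e / (1 + e)
n = 0.729 / (1 + 0.729)
n = 0.729 / 1.729
n = 0.4216


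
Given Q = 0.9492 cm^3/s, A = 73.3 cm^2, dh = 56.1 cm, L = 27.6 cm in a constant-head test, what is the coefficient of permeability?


Compute hydraulic gradient:
i = dh / L = 56.1 / 27.6 = 2.03261
Then apply Darcy's law:
k = Q / (A * i)
k = 0.9492 / (73.3 * 2.03261)
k = 0.9492 / 148.99
k = 0.006371 cm/s


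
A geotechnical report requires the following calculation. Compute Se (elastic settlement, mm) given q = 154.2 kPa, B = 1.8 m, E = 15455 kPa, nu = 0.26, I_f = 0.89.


Result: 14.903 mm

Derivation:
Using Se = q * B * (1 - nu^2) * I_f / E
1 - nu^2 = 1 - 0.26^2 = 0.9324
Se = 154.2 * 1.8 * 0.9324 * 0.89 / 15455
Se = 0.014903 m
Convert to mm: Se = 0.014903 * 1000 = 14.903 mm


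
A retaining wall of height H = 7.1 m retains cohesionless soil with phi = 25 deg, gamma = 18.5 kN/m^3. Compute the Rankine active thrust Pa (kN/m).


Compute active earth pressure coefficient:
Ka = tan^2(45 - phi/2) = tan^2(32.5) = 0.405859
Compute active force:
Pa = 0.5 * Ka * gamma * H^2
Pa = 0.5 * 0.405859 * 18.5 * 7.1^2
Pa = 189.25 kN/m


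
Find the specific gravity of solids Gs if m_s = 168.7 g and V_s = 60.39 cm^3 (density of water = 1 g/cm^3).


Using Gs = m_s / (V_s * rho_w)
Since rho_w = 1 g/cm^3:
Gs = 168.7 / 60.39
Gs = 2.794


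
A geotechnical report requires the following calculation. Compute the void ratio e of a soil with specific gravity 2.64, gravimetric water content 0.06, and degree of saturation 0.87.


Using the relation e = Gs * w / S
e = 2.64 * 0.06 / 0.87
e = 0.1821


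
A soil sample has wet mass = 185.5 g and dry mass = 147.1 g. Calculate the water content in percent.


Using w = (m_wet - m_dry) / m_dry * 100
m_wet - m_dry = 185.5 - 147.1 = 38.4 g
w = 38.4 / 147.1 * 100
w = 26.1 %


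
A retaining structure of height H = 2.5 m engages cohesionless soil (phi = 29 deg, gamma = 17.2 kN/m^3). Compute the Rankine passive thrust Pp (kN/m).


Compute passive earth pressure coefficient:
Kp = tan^2(45 + phi/2) = tan^2(59.5) = 2.88206
Compute passive force:
Pp = 0.5 * Kp * gamma * H^2
Pp = 0.5 * 2.88206 * 17.2 * 2.5^2
Pp = 154.91 kN/m


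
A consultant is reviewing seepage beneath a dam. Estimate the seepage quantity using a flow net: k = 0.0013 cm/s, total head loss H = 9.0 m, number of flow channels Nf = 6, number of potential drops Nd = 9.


Convert k to m/s for unit consistency with H:
k = 0.0013 cm/s = 0.0013 / 100 m/s = 1.3e-05 m/s
Using q = k * H * Nf / Nd
Nf / Nd = 6 / 9 = 0.6667
q = 1.3e-05 * 9.0 * 0.6667
q = 7.8e-05 m^3/s per m


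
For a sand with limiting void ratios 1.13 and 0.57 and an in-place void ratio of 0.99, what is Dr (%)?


Result: 25.0 %

Derivation:
Using Dr = (e_max - e) / (e_max - e_min) * 100
e_max - e = 1.13 - 0.99 = 0.14
e_max - e_min = 1.13 - 0.57 = 0.56
Dr = 0.14 / 0.56 * 100
Dr = 25.0 %


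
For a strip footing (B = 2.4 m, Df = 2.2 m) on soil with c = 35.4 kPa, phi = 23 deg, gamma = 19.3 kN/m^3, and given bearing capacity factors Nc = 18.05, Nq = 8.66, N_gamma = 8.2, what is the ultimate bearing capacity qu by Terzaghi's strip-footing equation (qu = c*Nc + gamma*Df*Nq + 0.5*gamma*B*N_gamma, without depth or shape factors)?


Compute qu = c*Nc + gamma*Df*Nq + 0.5*gamma*B*N_gamma
Term 1: 35.4 * 18.05 = 638.97
Term 2: 19.3 * 2.2 * 8.66 = 367.7036
Term 3: 0.5 * 19.3 * 2.4 * 8.2 = 189.912
qu = 638.97 + 367.7036 + 189.912
qu = 1196.59 kPa


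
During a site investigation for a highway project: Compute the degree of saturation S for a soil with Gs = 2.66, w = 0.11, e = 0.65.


Using S = Gs * w / e
S = 2.66 * 0.11 / 0.65
S = 0.4502


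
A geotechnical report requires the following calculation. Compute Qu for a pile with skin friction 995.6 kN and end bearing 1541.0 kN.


Using Qu = Qf + Qb
Qu = 995.6 + 1541.0
Qu = 2536.6 kN


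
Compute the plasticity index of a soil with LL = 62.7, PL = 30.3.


Result: 32.4

Derivation:
Using PI = LL - PL
PI = 62.7 - 30.3
PI = 32.4


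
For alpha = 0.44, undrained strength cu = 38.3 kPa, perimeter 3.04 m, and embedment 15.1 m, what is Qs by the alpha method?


Using Qs = alpha * cu * perimeter * L
Qs = 0.44 * 38.3 * 3.04 * 15.1
Qs = 773.57 kN


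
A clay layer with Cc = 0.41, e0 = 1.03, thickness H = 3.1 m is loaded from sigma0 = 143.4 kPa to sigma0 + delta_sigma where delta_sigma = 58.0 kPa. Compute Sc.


Using Sc = Cc * H / (1 + e0) * log10((sigma0 + delta_sigma) / sigma0)
Stress ratio = (143.4 + 58.0) / 143.4 = 1.40446
log10(1.40446) = 0.14751
Cc * H / (1 + e0) = 0.41 * 3.1 / (1 + 1.03) = 0.626108
Sc = 0.626108 * 0.14751
Sc = 0.0924 m


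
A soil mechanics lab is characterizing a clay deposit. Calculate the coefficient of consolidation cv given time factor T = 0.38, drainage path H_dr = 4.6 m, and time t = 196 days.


Result: 0.04102 m^2/day

Derivation:
Using cv = T * H_dr^2 / t
H_dr^2 = 4.6^2 = 21.16
cv = 0.38 * 21.16 / 196
cv = 0.04102 m^2/day


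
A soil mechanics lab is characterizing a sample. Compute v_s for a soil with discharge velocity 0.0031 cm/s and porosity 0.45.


Using v_s = v_d / n
v_s = 0.0031 / 0.45
v_s = 0.00689 cm/s


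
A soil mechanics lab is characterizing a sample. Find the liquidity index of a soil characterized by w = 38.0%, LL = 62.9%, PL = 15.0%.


Result: 0.48

Derivation:
First compute the plasticity index:
PI = LL - PL = 62.9 - 15.0 = 47.9
Then compute the liquidity index:
LI = (w - PL) / PI
LI = (38.0 - 15.0) / 47.9
LI = 0.48


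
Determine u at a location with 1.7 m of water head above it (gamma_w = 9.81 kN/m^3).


Result: 16.68 kPa

Derivation:
Using u = gamma_w * h_w
u = 9.81 * 1.7
u = 16.68 kPa


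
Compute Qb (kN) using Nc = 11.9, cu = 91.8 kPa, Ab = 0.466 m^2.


Using Qb = Nc * cu * Ab
Qb = 11.9 * 91.8 * 0.466
Qb = 509.07 kN


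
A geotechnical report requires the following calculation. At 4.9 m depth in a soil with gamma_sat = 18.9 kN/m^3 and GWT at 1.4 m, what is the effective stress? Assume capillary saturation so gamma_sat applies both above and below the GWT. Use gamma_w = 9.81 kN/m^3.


Total stress = gamma_sat * depth
sigma = 18.9 * 4.9 = 92.61 kPa
Pore water pressure u = gamma_w * (depth - d_wt)
u = 9.81 * (4.9 - 1.4) = 34.335 kPa
Effective stress = sigma - u
sigma' = 92.61 - 34.335 = 58.28 kPa


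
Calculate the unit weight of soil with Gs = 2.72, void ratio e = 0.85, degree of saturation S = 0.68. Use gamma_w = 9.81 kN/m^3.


Using gamma = gamma_w * (Gs + S*e) / (1 + e)
Numerator: Gs + S*e = 2.72 + 0.68*0.85 = 3.298
Denominator: 1 + e = 1 + 0.85 = 1.85
gamma = 9.81 * 3.298 / 1.85
gamma = 17.488 kN/m^3


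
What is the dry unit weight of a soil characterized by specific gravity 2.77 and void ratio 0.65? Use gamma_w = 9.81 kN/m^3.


Result: 16.469 kN/m^3

Derivation:
Using gamma_d = Gs * gamma_w / (1 + e)
gamma_d = 2.77 * 9.81 / (1 + 0.65)
gamma_d = 2.77 * 9.81 / 1.65
gamma_d = 16.469 kN/m^3


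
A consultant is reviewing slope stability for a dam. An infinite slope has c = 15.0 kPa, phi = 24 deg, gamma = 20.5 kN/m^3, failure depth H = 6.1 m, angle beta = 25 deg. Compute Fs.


Result: 1.268

Derivation:
Using Fs = c / (gamma*H*sin(beta)*cos(beta)) + tan(phi)/tan(beta)
Cohesion contribution = 15.0 / (20.5*6.1*sin(25)*cos(25))
Cohesion contribution = 0.313172
Friction contribution = tan(24)/tan(25) = 0.954796
Fs = 0.313172 + 0.954796
Fs = 1.268


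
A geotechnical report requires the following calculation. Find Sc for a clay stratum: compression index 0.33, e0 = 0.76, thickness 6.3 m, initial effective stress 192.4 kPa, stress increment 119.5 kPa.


Result: 0.2478 m

Derivation:
Using Sc = Cc * H / (1 + e0) * log10((sigma0 + delta_sigma) / sigma0)
Stress ratio = (192.4 + 119.5) / 192.4 = 1.6211
log10(1.6211) = 0.20981
Cc * H / (1 + e0) = 0.33 * 6.3 / (1 + 0.76) = 1.18125
Sc = 1.18125 * 0.20981
Sc = 0.2478 m


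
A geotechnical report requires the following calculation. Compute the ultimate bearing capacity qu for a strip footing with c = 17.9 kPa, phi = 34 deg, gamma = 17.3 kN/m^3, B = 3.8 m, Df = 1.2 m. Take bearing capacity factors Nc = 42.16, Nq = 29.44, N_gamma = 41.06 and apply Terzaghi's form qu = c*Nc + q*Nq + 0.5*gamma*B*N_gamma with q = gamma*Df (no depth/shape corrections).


Compute qu = c*Nc + gamma*Df*Nq + 0.5*gamma*B*N_gamma
Term 1: 17.9 * 42.16 = 754.664
Term 2: 17.3 * 1.2 * 29.44 = 611.1744
Term 3: 0.5 * 17.3 * 3.8 * 41.06 = 1349.6422
qu = 754.664 + 611.1744 + 1349.6422
qu = 2715.48 kPa


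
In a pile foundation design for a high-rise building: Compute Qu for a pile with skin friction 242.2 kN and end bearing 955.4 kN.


Using Qu = Qf + Qb
Qu = 242.2 + 955.4
Qu = 1197.6 kN


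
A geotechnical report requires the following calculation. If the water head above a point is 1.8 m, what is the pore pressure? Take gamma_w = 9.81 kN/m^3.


Using u = gamma_w * h_w
u = 9.81 * 1.8
u = 17.66 kPa


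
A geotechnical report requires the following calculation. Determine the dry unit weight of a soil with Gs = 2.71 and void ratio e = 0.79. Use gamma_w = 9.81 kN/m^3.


Using gamma_d = Gs * gamma_w / (1 + e)
gamma_d = 2.71 * 9.81 / (1 + 0.79)
gamma_d = 2.71 * 9.81 / 1.79
gamma_d = 14.852 kN/m^3


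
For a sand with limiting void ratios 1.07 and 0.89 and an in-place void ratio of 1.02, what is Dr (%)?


Result: 27.78 %

Derivation:
Using Dr = (e_max - e) / (e_max - e_min) * 100
e_max - e = 1.07 - 1.02 = 0.05
e_max - e_min = 1.07 - 0.89 = 0.18
Dr = 0.05 / 0.18 * 100
Dr = 27.78 %


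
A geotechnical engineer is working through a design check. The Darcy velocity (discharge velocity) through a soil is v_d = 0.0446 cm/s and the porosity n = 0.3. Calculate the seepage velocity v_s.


Using v_s = v_d / n
v_s = 0.0446 / 0.3
v_s = 0.14867 cm/s


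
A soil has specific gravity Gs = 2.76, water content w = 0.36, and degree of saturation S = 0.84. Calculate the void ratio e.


Using the relation e = Gs * w / S
e = 2.76 * 0.36 / 0.84
e = 1.1829


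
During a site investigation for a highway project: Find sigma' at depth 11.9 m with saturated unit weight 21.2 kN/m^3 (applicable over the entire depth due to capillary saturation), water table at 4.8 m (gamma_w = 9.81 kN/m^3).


Total stress = gamma_sat * depth
sigma = 21.2 * 11.9 = 252.28 kPa
Pore water pressure u = gamma_w * (depth - d_wt)
u = 9.81 * (11.9 - 4.8) = 69.651 kPa
Effective stress = sigma - u
sigma' = 252.28 - 69.651 = 182.63 kPa


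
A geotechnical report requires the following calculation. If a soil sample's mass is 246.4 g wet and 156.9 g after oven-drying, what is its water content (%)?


Result: 57.04 %

Derivation:
Using w = (m_wet - m_dry) / m_dry * 100
m_wet - m_dry = 246.4 - 156.9 = 89.5 g
w = 89.5 / 156.9 * 100
w = 57.04 %


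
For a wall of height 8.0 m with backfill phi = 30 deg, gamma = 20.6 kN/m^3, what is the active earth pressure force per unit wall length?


Compute active earth pressure coefficient:
Ka = tan^2(45 - phi/2) = tan^2(30.0) = 0.333333
Compute active force:
Pa = 0.5 * Ka * gamma * H^2
Pa = 0.5 * 0.333333 * 20.6 * 8.0^2
Pa = 219.73 kN/m


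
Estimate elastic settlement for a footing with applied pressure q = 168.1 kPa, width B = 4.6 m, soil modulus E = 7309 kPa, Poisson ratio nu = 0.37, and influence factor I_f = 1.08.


Result: 98.617 mm

Derivation:
Using Se = q * B * (1 - nu^2) * I_f / E
1 - nu^2 = 1 - 0.37^2 = 0.8631
Se = 168.1 * 4.6 * 0.8631 * 1.08 / 7309
Se = 0.098617 m
Convert to mm: Se = 0.098617 * 1000 = 98.617 mm


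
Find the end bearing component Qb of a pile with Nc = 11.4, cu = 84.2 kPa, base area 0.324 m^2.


Using Qb = Nc * cu * Ab
Qb = 11.4 * 84.2 * 0.324
Qb = 311.0 kN


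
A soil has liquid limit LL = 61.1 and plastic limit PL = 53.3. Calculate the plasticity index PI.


Using PI = LL - PL
PI = 61.1 - 53.3
PI = 7.8


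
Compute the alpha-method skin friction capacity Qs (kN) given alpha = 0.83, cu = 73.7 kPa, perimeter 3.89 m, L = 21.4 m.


Using Qs = alpha * cu * perimeter * L
Qs = 0.83 * 73.7 * 3.89 * 21.4
Qs = 5092.24 kN


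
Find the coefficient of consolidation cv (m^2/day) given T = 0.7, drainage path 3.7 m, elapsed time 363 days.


Using cv = T * H_dr^2 / t
H_dr^2 = 3.7^2 = 13.69
cv = 0.7 * 13.69 / 363
cv = 0.0264 m^2/day


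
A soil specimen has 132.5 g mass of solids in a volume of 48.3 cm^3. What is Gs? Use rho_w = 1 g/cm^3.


Using Gs = m_s / (V_s * rho_w)
Since rho_w = 1 g/cm^3:
Gs = 132.5 / 48.3
Gs = 2.743


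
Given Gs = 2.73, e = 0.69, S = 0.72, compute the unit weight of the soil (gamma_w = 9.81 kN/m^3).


Using gamma = gamma_w * (Gs + S*e) / (1 + e)
Numerator: Gs + S*e = 2.73 + 0.72*0.69 = 3.2268
Denominator: 1 + e = 1 + 0.69 = 1.69
gamma = 9.81 * 3.2268 / 1.69
gamma = 18.731 kN/m^3


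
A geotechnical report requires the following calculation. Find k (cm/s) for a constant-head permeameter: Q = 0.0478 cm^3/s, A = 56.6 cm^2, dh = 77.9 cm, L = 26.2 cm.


Compute hydraulic gradient:
i = dh / L = 77.9 / 26.2 = 2.97328
Then apply Darcy's law:
k = Q / (A * i)
k = 0.0478 / (56.6 * 2.97328)
k = 0.0478 / 168.288
k = 0.000284 cm/s


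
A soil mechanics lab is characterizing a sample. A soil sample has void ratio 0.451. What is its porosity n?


Using the relation n = e / (1 + e)
n = 0.451 / (1 + 0.451)
n = 0.451 / 1.451
n = 0.3108


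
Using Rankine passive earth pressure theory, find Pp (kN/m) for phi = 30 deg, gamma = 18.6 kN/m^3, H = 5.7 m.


Compute passive earth pressure coefficient:
Kp = tan^2(45 + phi/2) = tan^2(60.0) = 3
Compute passive force:
Pp = 0.5 * Kp * gamma * H^2
Pp = 0.5 * 3 * 18.6 * 5.7^2
Pp = 906.47 kN/m


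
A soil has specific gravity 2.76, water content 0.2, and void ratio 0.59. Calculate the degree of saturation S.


Using S = Gs * w / e
S = 2.76 * 0.2 / 0.59
S = 0.9356


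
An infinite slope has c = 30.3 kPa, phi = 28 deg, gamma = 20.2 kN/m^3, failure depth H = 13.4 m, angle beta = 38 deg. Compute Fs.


Using Fs = c / (gamma*H*sin(beta)*cos(beta)) + tan(phi)/tan(beta)
Cohesion contribution = 30.3 / (20.2*13.4*sin(38)*cos(38))
Cohesion contribution = 0.230734
Friction contribution = tan(28)/tan(38) = 0.680557
Fs = 0.230734 + 0.680557
Fs = 0.911


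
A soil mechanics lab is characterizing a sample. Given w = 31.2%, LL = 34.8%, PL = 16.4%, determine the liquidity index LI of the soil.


Result: 0.804

Derivation:
First compute the plasticity index:
PI = LL - PL = 34.8 - 16.4 = 18.4
Then compute the liquidity index:
LI = (w - PL) / PI
LI = (31.2 - 16.4) / 18.4
LI = 0.804


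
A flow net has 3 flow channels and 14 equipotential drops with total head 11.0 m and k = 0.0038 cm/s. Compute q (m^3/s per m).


Convert k to m/s for unit consistency with H:
k = 0.0038 cm/s = 0.0038 / 100 m/s = 3.8e-05 m/s
Using q = k * H * Nf / Nd
Nf / Nd = 3 / 14 = 0.2143
q = 3.8e-05 * 11.0 * 0.2143
q = 8.957e-05 m^3/s per m


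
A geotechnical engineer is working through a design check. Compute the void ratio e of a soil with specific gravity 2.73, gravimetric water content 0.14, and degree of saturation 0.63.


Using the relation e = Gs * w / S
e = 2.73 * 0.14 / 0.63
e = 0.6067


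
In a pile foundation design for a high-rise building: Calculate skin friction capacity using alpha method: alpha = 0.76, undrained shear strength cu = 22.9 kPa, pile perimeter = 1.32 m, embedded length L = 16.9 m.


Using Qs = alpha * cu * perimeter * L
Qs = 0.76 * 22.9 * 1.32 * 16.9
Qs = 388.25 kN


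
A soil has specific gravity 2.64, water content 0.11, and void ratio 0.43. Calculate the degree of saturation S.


Using S = Gs * w / e
S = 2.64 * 0.11 / 0.43
S = 0.6753


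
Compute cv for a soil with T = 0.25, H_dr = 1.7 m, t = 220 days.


Using cv = T * H_dr^2 / t
H_dr^2 = 1.7^2 = 2.89
cv = 0.25 * 2.89 / 220
cv = 0.00328 m^2/day


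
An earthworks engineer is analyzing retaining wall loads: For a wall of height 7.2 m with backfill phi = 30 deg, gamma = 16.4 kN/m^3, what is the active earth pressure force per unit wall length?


Result: 141.7 kN/m

Derivation:
Compute active earth pressure coefficient:
Ka = tan^2(45 - phi/2) = tan^2(30.0) = 0.333333
Compute active force:
Pa = 0.5 * Ka * gamma * H^2
Pa = 0.5 * 0.333333 * 16.4 * 7.2^2
Pa = 141.7 kN/m


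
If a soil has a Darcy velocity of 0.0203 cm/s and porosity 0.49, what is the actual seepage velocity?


Result: 0.04143 cm/s

Derivation:
Using v_s = v_d / n
v_s = 0.0203 / 0.49
v_s = 0.04143 cm/s


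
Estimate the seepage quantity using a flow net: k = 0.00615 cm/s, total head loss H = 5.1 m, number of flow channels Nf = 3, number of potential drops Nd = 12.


Convert k to m/s for unit consistency with H:
k = 0.00615 cm/s = 0.00615 / 100 m/s = 6.15e-05 m/s
Using q = k * H * Nf / Nd
Nf / Nd = 3 / 12 = 0.25
q = 6.15e-05 * 5.1 * 0.25
q = 7.841e-05 m^3/s per m


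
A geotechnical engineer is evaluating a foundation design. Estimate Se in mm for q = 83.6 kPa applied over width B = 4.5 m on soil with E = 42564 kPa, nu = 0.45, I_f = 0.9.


Result: 6.344 mm

Derivation:
Using Se = q * B * (1 - nu^2) * I_f / E
1 - nu^2 = 1 - 0.45^2 = 0.7975
Se = 83.6 * 4.5 * 0.7975 * 0.9 / 42564
Se = 0.006344 m
Convert to mm: Se = 0.006344 * 1000 = 6.344 mm


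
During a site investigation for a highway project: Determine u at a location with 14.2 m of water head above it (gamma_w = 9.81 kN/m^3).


Using u = gamma_w * h_w
u = 9.81 * 14.2
u = 139.3 kPa


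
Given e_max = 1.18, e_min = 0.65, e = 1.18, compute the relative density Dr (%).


Result: 0.0 %

Derivation:
Using Dr = (e_max - e) / (e_max - e_min) * 100
e_max - e = 1.18 - 1.18 = 0.0
e_max - e_min = 1.18 - 0.65 = 0.53
Dr = 0.0 / 0.53 * 100
Dr = 0.0 %


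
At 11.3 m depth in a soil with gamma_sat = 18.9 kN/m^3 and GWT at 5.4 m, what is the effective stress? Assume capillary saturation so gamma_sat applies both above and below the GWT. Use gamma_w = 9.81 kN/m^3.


Result: 155.69 kPa

Derivation:
Total stress = gamma_sat * depth
sigma = 18.9 * 11.3 = 213.57 kPa
Pore water pressure u = gamma_w * (depth - d_wt)
u = 9.81 * (11.3 - 5.4) = 57.879 kPa
Effective stress = sigma - u
sigma' = 213.57 - 57.879 = 155.69 kPa


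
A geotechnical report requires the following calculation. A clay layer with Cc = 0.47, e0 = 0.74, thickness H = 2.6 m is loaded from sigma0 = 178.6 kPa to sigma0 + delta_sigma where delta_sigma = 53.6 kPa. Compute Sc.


Using Sc = Cc * H / (1 + e0) * log10((sigma0 + delta_sigma) / sigma0)
Stress ratio = (178.6 + 53.6) / 178.6 = 1.30011
log10(1.30011) = 0.113981
Cc * H / (1 + e0) = 0.47 * 2.6 / (1 + 0.74) = 0.702299
Sc = 0.702299 * 0.113981
Sc = 0.08 m


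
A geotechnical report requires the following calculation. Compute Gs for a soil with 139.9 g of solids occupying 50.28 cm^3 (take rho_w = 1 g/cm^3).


Using Gs = m_s / (V_s * rho_w)
Since rho_w = 1 g/cm^3:
Gs = 139.9 / 50.28
Gs = 2.782


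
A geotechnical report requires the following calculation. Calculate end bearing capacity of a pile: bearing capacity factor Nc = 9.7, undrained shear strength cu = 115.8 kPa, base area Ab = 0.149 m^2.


Using Qb = Nc * cu * Ab
Qb = 9.7 * 115.8 * 0.149
Qb = 167.37 kN


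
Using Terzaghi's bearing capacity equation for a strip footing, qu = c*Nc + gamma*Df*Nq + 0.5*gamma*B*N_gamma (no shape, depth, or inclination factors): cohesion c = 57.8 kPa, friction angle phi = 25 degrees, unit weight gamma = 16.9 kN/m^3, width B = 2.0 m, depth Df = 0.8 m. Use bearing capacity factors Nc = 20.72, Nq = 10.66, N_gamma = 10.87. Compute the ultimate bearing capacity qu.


Compute qu = c*Nc + gamma*Df*Nq + 0.5*gamma*B*N_gamma
Term 1: 57.8 * 20.72 = 1197.616
Term 2: 16.9 * 0.8 * 10.66 = 144.1232
Term 3: 0.5 * 16.9 * 2.0 * 10.87 = 183.703
qu = 1197.616 + 144.1232 + 183.703
qu = 1525.44 kPa


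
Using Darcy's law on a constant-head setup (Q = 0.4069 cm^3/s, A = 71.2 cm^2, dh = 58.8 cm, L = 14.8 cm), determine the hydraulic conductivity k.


Compute hydraulic gradient:
i = dh / L = 58.8 / 14.8 = 3.97297
Then apply Darcy's law:
k = Q / (A * i)
k = 0.4069 / (71.2 * 3.97297)
k = 0.4069 / 282.876
k = 0.001438 cm/s


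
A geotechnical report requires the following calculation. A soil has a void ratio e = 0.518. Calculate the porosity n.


Using the relation n = e / (1 + e)
n = 0.518 / (1 + 0.518)
n = 0.518 / 1.518
n = 0.3412


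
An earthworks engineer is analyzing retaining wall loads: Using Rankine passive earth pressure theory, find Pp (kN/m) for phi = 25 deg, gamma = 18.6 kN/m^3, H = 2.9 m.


Compute passive earth pressure coefficient:
Kp = tan^2(45 + phi/2) = tan^2(57.5) = 2.463913
Compute passive force:
Pp = 0.5 * Kp * gamma * H^2
Pp = 0.5 * 2.463913 * 18.6 * 2.9^2
Pp = 192.71 kN/m


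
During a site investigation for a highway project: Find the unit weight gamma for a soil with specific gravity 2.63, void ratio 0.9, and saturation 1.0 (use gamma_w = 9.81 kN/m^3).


Using gamma = gamma_w * (Gs + S*e) / (1 + e)
Numerator: Gs + S*e = 2.63 + 1.0*0.9 = 3.53
Denominator: 1 + e = 1 + 0.9 = 1.9
gamma = 9.81 * 3.53 / 1.9
gamma = 18.226 kN/m^3


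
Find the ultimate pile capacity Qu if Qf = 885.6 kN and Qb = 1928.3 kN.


Result: 2813.9 kN

Derivation:
Using Qu = Qf + Qb
Qu = 885.6 + 1928.3
Qu = 2813.9 kN


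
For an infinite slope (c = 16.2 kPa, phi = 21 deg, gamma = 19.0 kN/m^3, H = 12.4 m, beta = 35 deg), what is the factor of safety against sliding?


Using Fs = c / (gamma*H*sin(beta)*cos(beta)) + tan(phi)/tan(beta)
Cohesion contribution = 16.2 / (19.0*12.4*sin(35)*cos(35))
Cohesion contribution = 0.146347
Friction contribution = tan(21)/tan(35) = 0.548215
Fs = 0.146347 + 0.548215
Fs = 0.695


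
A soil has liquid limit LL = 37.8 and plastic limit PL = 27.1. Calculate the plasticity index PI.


Using PI = LL - PL
PI = 37.8 - 27.1
PI = 10.7


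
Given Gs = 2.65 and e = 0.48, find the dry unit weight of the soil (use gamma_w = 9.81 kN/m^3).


Using gamma_d = Gs * gamma_w / (1 + e)
gamma_d = 2.65 * 9.81 / (1 + 0.48)
gamma_d = 2.65 * 9.81 / 1.48
gamma_d = 17.565 kN/m^3


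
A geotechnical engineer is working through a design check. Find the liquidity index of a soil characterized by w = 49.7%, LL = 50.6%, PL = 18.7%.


First compute the plasticity index:
PI = LL - PL = 50.6 - 18.7 = 31.9
Then compute the liquidity index:
LI = (w - PL) / PI
LI = (49.7 - 18.7) / 31.9
LI = 0.972


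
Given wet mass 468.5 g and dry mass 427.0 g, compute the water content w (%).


Using w = (m_wet - m_dry) / m_dry * 100
m_wet - m_dry = 468.5 - 427.0 = 41.5 g
w = 41.5 / 427.0 * 100
w = 9.72 %


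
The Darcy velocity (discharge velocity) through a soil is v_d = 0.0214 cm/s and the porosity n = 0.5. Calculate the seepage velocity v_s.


Using v_s = v_d / n
v_s = 0.0214 / 0.5
v_s = 0.0428 cm/s


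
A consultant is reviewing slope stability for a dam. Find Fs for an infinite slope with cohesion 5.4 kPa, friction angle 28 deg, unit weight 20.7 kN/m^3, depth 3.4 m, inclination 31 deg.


Result: 1.059

Derivation:
Using Fs = c / (gamma*H*sin(beta)*cos(beta)) + tan(phi)/tan(beta)
Cohesion contribution = 5.4 / (20.7*3.4*sin(31)*cos(31))
Cohesion contribution = 0.173796
Friction contribution = tan(28)/tan(31) = 0.884913
Fs = 0.173796 + 0.884913
Fs = 1.059


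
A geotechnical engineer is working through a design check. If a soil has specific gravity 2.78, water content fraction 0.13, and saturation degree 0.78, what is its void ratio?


Using the relation e = Gs * w / S
e = 2.78 * 0.13 / 0.78
e = 0.4633


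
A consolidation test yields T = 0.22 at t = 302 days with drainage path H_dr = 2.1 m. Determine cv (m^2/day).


Using cv = T * H_dr^2 / t
H_dr^2 = 2.1^2 = 4.41
cv = 0.22 * 4.41 / 302
cv = 0.00321 m^2/day


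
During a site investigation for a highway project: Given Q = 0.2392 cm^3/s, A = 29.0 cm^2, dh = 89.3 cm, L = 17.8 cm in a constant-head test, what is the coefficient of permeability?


Compute hydraulic gradient:
i = dh / L = 89.3 / 17.8 = 5.01685
Then apply Darcy's law:
k = Q / (A * i)
k = 0.2392 / (29.0 * 5.01685)
k = 0.2392 / 145.489
k = 0.001644 cm/s


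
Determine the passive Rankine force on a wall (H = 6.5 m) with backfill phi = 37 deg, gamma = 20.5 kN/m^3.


Compute passive earth pressure coefficient:
Kp = tan^2(45 + phi/2) = tan^2(63.5) = 4.022791
Compute passive force:
Pp = 0.5 * Kp * gamma * H^2
Pp = 0.5 * 4.022791 * 20.5 * 6.5^2
Pp = 1742.12 kN/m


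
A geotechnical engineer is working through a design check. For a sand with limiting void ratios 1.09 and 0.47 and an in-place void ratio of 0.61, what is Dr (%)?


Using Dr = (e_max - e) / (e_max - e_min) * 100
e_max - e = 1.09 - 0.61 = 0.48
e_max - e_min = 1.09 - 0.47 = 0.62
Dr = 0.48 / 0.62 * 100
Dr = 77.42 %


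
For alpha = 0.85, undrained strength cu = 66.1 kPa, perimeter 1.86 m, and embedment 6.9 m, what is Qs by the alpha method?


Using Qs = alpha * cu * perimeter * L
Qs = 0.85 * 66.1 * 1.86 * 6.9
Qs = 721.08 kN


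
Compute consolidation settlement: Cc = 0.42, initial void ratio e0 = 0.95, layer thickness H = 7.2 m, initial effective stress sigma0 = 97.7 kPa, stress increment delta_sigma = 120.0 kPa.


Result: 0.5396 m

Derivation:
Using Sc = Cc * H / (1 + e0) * log10((sigma0 + delta_sigma) / sigma0)
Stress ratio = (97.7 + 120.0) / 97.7 = 2.22825
log10(2.22825) = 0.347964
Cc * H / (1 + e0) = 0.42 * 7.2 / (1 + 0.95) = 1.55077
Sc = 1.55077 * 0.347964
Sc = 0.5396 m


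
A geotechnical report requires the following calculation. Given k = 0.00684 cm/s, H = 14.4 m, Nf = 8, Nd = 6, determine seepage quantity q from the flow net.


Convert k to m/s for unit consistency with H:
k = 0.00684 cm/s = 0.00684 / 100 m/s = 6.84e-05 m/s
Using q = k * H * Nf / Nd
Nf / Nd = 8 / 6 = 1.3333
q = 6.84e-05 * 14.4 * 1.3333
q = 0.001313 m^3/s per m


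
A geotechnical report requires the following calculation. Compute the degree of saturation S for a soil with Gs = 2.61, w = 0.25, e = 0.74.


Using S = Gs * w / e
S = 2.61 * 0.25 / 0.74
S = 0.8818


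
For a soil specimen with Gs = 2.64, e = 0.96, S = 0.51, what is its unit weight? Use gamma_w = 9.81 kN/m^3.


Result: 15.664 kN/m^3

Derivation:
Using gamma = gamma_w * (Gs + S*e) / (1 + e)
Numerator: Gs + S*e = 2.64 + 0.51*0.96 = 3.1296
Denominator: 1 + e = 1 + 0.96 = 1.96
gamma = 9.81 * 3.1296 / 1.96
gamma = 15.664 kN/m^3


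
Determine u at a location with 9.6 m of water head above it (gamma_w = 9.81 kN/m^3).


Using u = gamma_w * h_w
u = 9.81 * 9.6
u = 94.18 kPa


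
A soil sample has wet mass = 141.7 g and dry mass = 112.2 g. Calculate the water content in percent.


Result: 26.29 %

Derivation:
Using w = (m_wet - m_dry) / m_dry * 100
m_wet - m_dry = 141.7 - 112.2 = 29.5 g
w = 29.5 / 112.2 * 100
w = 26.29 %


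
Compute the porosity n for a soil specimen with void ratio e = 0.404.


Using the relation n = e / (1 + e)
n = 0.404 / (1 + 0.404)
n = 0.404 / 1.404
n = 0.2877


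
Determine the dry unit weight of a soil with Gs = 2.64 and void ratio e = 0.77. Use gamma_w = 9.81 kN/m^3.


Using gamma_d = Gs * gamma_w / (1 + e)
gamma_d = 2.64 * 9.81 / (1 + 0.77)
gamma_d = 2.64 * 9.81 / 1.77
gamma_d = 14.632 kN/m^3


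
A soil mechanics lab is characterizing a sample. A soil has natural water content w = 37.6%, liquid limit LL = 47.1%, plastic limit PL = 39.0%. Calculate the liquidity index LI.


Result: -0.173

Derivation:
First compute the plasticity index:
PI = LL - PL = 47.1 - 39.0 = 8.1
Then compute the liquidity index:
LI = (w - PL) / PI
LI = (37.6 - 39.0) / 8.1
LI = -0.173


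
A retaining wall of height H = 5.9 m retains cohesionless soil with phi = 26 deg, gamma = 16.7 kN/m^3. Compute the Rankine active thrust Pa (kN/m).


Result: 113.49 kN/m

Derivation:
Compute active earth pressure coefficient:
Ka = tan^2(45 - phi/2) = tan^2(32.0) = 0.390462
Compute active force:
Pa = 0.5 * Ka * gamma * H^2
Pa = 0.5 * 0.390462 * 16.7 * 5.9^2
Pa = 113.49 kN/m


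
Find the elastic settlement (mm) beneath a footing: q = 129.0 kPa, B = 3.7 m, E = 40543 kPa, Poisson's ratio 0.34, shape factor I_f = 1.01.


Using Se = q * B * (1 - nu^2) * I_f / E
1 - nu^2 = 1 - 0.34^2 = 0.8844
Se = 129.0 * 3.7 * 0.8844 * 1.01 / 40543
Se = 0.010516 m
Convert to mm: Se = 0.010516 * 1000 = 10.516 mm


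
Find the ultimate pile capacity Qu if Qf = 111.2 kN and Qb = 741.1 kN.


Using Qu = Qf + Qb
Qu = 111.2 + 741.1
Qu = 852.3 kN


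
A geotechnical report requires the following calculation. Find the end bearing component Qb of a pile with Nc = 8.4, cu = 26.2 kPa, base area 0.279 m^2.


Result: 61.4 kN

Derivation:
Using Qb = Nc * cu * Ab
Qb = 8.4 * 26.2 * 0.279
Qb = 61.4 kN


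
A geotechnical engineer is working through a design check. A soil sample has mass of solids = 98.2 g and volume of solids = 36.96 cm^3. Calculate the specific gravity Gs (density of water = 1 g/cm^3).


Result: 2.657

Derivation:
Using Gs = m_s / (V_s * rho_w)
Since rho_w = 1 g/cm^3:
Gs = 98.2 / 36.96
Gs = 2.657


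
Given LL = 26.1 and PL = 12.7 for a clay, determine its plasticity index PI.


Result: 13.4

Derivation:
Using PI = LL - PL
PI = 26.1 - 12.7
PI = 13.4
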